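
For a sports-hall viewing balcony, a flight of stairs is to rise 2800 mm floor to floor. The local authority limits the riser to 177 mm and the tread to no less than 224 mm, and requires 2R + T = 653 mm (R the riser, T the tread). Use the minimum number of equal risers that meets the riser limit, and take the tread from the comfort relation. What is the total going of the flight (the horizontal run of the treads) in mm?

2800 / 177 = 15.82, so 16 risers are needed.
Each riser is 2800/16 = 175 mm (≤ 177 mm).
From 2R + T = 653: T = 653 − 350 = 303 mm.
16 risers give 15 treads; going = 15 × 303 = 4545 mm.

4545 mm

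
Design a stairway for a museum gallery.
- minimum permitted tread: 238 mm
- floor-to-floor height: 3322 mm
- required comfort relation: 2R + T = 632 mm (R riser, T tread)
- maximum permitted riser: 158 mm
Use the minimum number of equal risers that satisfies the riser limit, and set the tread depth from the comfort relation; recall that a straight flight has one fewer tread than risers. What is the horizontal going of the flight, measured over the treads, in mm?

3322 / 158 = 21.025 → round up to 22 risers.
R = 3322 ÷ 22 = 151 mm.
From 2R + T = 632: T = 632 − 302 = 330 mm.
Going = (22 − 1) × 330 = 6930 mm.

6930 mm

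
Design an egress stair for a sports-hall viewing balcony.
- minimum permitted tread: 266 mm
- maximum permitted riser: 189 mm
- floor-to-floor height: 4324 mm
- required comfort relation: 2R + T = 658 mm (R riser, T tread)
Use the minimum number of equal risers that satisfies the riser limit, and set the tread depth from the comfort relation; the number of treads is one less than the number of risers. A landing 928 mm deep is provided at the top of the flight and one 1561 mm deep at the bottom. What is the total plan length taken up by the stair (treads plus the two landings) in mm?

8693 mm

4324 / 189 = 22.88, so 23 risers are needed.
Riser R = 4324 / 23 = 188 mm, within the 189 mm limit.
Tread T = 658 − 2 × 188 = 282 mm (≥ 266 mm).
Going = (23 − 1) × 282 = 6204 mm.
Add landings: 6204 + 928 + 1561 = 8693 mm.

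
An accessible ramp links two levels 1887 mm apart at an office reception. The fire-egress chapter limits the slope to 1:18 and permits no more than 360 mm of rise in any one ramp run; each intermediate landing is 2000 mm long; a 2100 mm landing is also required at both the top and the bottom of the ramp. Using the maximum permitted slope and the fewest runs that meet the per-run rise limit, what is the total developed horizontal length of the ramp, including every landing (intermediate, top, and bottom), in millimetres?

48166 mm

At most 360 each: 1887/360 = 5.24, giving 6 ramp runs. That means 5 intermediate landings.
Ramp run (horizontal) at 1:18: 1887 × 18 = 33966 mm.
5 intermediate landings contribute 5 × 2000 = 10000 mm.
Top and bottom landings: 2 × 2100 = 4200 mm.
Total = 33966 + 10000 + 4200 = 48166 mm.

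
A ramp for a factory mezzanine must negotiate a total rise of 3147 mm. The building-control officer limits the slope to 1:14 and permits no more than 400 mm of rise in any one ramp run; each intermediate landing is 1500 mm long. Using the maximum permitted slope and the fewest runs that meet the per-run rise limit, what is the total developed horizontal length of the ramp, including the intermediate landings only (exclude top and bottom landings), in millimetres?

3147 / 400 = 7.87, so 8 ramp runs are needed. That means 7 intermediate landings.
Ramp run (horizontal) at 1:14: 3147 × 14 = 44058 mm.
Intermediate landings: 7 × 1500 = 10500 mm.
Total developed length = 44058 + 10500 = 54558 mm.

54558 mm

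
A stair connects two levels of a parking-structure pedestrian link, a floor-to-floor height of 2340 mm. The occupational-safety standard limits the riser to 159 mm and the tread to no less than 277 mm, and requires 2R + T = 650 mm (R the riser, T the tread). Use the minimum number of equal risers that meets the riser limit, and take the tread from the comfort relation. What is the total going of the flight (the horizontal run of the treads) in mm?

4732 mm

2340 / 159 = 14.717 → round up to 15 risers.
R = 2340 ÷ 15 = 156 mm.
Tread T = 650 − 2 × 156 = 338 mm (≥ 277 mm).
15 risers give 14 treads; going = 14 × 338 = 4732 mm.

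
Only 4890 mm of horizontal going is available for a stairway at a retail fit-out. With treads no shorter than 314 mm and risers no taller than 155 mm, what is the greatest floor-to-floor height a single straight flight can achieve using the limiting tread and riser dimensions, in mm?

2480 mm

Treads that fit: ⌊4890 / 314⌋ = 15.
Risers = treads + 1 = 16.
Maximum height = 16 × 155 = 2480 mm.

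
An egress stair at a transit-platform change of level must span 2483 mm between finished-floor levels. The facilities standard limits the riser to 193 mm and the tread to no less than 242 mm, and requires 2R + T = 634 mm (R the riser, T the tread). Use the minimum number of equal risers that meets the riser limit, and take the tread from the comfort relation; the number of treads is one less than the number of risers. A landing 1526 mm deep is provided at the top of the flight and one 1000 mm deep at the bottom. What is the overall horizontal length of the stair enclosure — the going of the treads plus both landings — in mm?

At most 193 each: 2483/193 = 12.87, giving 13 risers.
Riser R = 2483 / 13 = 191 mm, within the 193 mm limit.
From 2R + T = 634: T = 634 − 382 = 252 mm.
13 risers give 12 treads; going = 12 × 252 = 3024 mm.
Add landings: 3024 + 1526 + 1000 = 5550 mm.

5550 mm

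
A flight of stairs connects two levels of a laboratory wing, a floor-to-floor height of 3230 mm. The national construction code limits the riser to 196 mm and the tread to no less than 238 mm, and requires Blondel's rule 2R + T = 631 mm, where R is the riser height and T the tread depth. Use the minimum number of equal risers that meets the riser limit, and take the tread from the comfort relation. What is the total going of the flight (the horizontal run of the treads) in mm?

3230 / 196 = 16.480 → round up to 17 risers.
Riser R = 3230 / 17 = 190 mm, within the 196 mm limit.
T = 631 − 2·190 = 251 mm, which satisfies the 238 mm minimum.
Treads = 17 − 1 = 16; going = 16 × 251 = 4016 mm.

4016 mm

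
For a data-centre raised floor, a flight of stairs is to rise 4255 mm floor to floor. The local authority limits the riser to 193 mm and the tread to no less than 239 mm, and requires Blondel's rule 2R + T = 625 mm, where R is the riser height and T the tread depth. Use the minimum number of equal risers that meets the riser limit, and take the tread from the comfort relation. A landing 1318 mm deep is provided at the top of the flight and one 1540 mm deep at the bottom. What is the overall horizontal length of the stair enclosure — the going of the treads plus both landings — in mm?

8468 mm

At most 193 each: 4255/193 = 22.05, giving 23 risers.
Each riser is 4255/23 = 185 mm (≤ 193 mm).
From 2R + T = 625: T = 625 − 370 = 255 mm.
Going = (23 − 1) × 255 = 5610 mm.
Enclosure = 5610 + 1318 + 1540 = 8468 mm.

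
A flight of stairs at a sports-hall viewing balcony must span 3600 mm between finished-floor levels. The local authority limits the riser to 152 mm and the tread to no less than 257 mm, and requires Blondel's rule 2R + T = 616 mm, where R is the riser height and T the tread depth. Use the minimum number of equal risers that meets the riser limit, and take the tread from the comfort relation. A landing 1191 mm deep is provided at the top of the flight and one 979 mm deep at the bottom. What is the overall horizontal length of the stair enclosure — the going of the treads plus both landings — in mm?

9438 mm

3600 / 152 = 23.68, so 24 risers are needed.
Riser R = 3600 / 24 = 150 mm, within the 152 mm limit.
From 2R + T = 616: T = 616 − 300 = 316 mm.
Going = (24 − 1) × 316 = 7268 mm.
Enclosure = 7268 + 1191 + 979 = 9438 mm.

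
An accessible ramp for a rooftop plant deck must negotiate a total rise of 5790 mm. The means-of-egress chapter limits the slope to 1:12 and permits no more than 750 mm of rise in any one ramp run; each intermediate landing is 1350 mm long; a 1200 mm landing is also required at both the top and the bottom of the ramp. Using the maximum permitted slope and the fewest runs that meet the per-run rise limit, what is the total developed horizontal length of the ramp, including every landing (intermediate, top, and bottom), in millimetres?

5790 / 750 = 7.72, so 8 ramp runs are needed. That means 7 intermediate landings.
Horizontal run for 5790 mm of rise at 1:12 is 5790 × 12 = 69480 mm.
7 intermediate landings contribute 7 × 1350 = 9450 mm.
Top and bottom landings: 2 × 1200 = 2400 mm.
Total = 69480 + 9450 + 2400 = 81330 mm.

81330 mm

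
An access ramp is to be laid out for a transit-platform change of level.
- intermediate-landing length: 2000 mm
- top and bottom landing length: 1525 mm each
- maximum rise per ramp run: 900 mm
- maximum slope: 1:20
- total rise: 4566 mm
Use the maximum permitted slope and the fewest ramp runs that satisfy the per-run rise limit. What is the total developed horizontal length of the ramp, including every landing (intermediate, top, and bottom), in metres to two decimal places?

4566 / 900 = 5.07, so 6 ramp runs are needed. That means 5 intermediate landings.
Ramp run (horizontal) at 1:20: 4566 × 20 = 91320 mm.
Intermediate landings: 5 × 2000 = 10000 mm.
Top and bottom landings: 2 × 1525 = 3050 mm.
Total = 91320 + 10000 + 3050 = 104370 mm.
= 104.37 m.

104.37 m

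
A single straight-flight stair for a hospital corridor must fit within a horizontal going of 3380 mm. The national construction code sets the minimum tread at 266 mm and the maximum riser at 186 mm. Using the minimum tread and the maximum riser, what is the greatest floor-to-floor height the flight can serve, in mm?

2418 mm

3380 / 266 = 12.71, so 12 treads fit.
Risers = treads + 1 = 13.
Maximum height = 13 × 186 = 2418 mm.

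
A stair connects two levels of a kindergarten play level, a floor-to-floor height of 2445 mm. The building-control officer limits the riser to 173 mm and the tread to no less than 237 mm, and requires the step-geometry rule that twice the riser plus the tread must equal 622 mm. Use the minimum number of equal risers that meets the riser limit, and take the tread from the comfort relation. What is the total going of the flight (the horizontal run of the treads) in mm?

2445 / 173 = 14.133 → round up to 15 risers.
R = 2445 ÷ 15 = 163 mm.
Tread T = 622 − 2 × 163 = 296 mm (≥ 237 mm).
Treads = 15 − 1 = 14; going = 14 × 296 = 4144 mm.

4144 mm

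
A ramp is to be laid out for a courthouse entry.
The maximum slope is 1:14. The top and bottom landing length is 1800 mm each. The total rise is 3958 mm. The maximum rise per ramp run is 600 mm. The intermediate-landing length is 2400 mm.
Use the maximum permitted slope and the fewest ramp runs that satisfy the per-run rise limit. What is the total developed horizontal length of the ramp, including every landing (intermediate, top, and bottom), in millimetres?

73412 mm

At most 600 each: 3958/600 = 6.60, giving 7 ramp runs. That means 6 intermediate landings.
Ramp run (horizontal) at 1:14: 3958 × 14 = 55412 mm.
Intermediate landings: 6 × 2400 = 14400 mm.
Top and bottom landings: 2 × 1800 = 3600 mm.
Total = 55412 + 14400 + 3600 = 73412 mm.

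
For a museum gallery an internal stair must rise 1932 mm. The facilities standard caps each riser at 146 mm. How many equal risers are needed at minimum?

14 risers

1932 / 146 = 13.23, so 14 risers are needed.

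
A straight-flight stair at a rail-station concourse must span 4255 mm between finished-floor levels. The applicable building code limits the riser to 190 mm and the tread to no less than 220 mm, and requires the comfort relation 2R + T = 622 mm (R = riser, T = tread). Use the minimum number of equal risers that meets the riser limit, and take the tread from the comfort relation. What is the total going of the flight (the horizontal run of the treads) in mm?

5544 mm

4255 / 190 = 22.39, so 23 risers are needed.
Riser R = 4255 / 23 = 185 mm, within the 190 mm limit.
From 2R + T = 622: T = 622 − 370 = 252 mm.
Going = (23 − 1) × 252 = 5544 mm.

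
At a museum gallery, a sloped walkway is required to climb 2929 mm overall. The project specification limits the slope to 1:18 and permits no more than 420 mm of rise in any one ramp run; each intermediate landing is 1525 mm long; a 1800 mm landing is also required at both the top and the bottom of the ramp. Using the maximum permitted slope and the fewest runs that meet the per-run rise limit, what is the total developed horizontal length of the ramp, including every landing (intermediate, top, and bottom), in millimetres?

65472 mm

At most 420 each: 2929/420 = 6.97, giving 7 ramp runs. That means 6 intermediate landings.
Ramp run (horizontal) at 1:18: 2929 × 18 = 52722 mm.
6 intermediate landings contribute 6 × 1525 = 9150 mm.
Top and bottom landings: 2 × 1800 = 3600 mm.
Total = 52722 + 9150 + 3600 = 65472 mm.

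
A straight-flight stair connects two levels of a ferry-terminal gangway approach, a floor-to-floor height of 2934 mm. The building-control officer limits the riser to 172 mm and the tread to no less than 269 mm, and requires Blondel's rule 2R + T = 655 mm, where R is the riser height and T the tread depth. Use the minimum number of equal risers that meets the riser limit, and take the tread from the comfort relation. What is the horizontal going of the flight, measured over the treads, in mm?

5593 mm

At most 172 each: 2934/172 = 17.06, giving 18 risers.
Riser R = 2934 / 18 = 163 mm, within the 172 mm limit.
T = 655 − 2·163 = 329 mm, which satisfies the 269 mm minimum.
Going = (18 − 1) × 329 = 5593 mm.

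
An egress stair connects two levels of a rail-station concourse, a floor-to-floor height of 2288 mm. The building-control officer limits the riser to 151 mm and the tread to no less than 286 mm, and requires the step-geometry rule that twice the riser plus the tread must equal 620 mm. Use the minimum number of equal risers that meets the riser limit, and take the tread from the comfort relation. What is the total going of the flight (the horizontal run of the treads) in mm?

5010 mm

2288 / 151 = 15.15, so 16 risers are needed.
R = 2288 ÷ 16 = 143 mm.
T = 620 − 2·143 = 334 mm, which satisfies the 286 mm minimum.
Treads = 16 − 1 = 15; going = 15 × 334 = 5010 mm.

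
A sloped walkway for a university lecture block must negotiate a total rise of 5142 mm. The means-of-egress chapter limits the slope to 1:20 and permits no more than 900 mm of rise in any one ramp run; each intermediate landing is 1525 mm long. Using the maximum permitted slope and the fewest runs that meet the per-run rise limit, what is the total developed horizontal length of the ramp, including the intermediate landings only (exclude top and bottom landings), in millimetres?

⌈5142/900⌉ = 6 ramp runs. That means 5 intermediate landings.
Horizontal run for 5142 mm of rise at 1:20 is 5142 × 20 = 102840 mm.
Intermediate landings: 5 × 1525 = 7625 mm.
Total developed length = 102840 + 7625 = 110465 mm.

110465 mm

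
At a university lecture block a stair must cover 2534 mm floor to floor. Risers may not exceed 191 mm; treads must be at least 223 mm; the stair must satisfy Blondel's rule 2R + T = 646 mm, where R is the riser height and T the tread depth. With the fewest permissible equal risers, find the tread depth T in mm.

At most 191 each: 2534/191 = 13.27, giving 14 risers.
R = 2534 ÷ 14 = 181 mm.
From 2R + T = 646: T = 646 − 362 = 284 mm.

284 mm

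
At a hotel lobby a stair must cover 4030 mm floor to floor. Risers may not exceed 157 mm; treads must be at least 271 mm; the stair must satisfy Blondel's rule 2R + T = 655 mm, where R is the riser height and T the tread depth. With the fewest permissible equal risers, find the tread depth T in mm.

345 mm

4030 / 157 = 25.669 → round up to 26 risers.
Riser R = 4030 / 26 = 155 mm, within the 157 mm limit.
T = 655 − 2·155 = 345 mm, which satisfies the 271 mm minimum.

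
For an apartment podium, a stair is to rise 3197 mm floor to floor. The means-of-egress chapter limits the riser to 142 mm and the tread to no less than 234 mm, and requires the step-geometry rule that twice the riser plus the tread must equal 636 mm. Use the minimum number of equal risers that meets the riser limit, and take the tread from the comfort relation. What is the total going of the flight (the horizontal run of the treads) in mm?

7876 mm

⌈3197/142⌉ = 23 risers.
R = 3197 ÷ 23 = 139 mm.
From 2R + T = 636: T = 636 − 278 = 358 mm.
Going = (23 − 1) × 358 = 7876 mm.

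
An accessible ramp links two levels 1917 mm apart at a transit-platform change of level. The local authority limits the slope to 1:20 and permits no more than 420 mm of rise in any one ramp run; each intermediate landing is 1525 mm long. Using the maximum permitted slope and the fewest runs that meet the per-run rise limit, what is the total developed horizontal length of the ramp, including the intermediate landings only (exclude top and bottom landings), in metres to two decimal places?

At most 420 each: 1917/420 = 4.56, giving 5 ramp runs. That means 4 intermediate landings.
Horizontal run for 1917 mm of rise at 1:20 is 1917 × 20 = 38340 mm.
4 intermediate landings contribute 4 × 1525 = 6100 mm.
Total developed length = 38340 + 6100 = 44440 mm.
= 44.44 m.

44.44 m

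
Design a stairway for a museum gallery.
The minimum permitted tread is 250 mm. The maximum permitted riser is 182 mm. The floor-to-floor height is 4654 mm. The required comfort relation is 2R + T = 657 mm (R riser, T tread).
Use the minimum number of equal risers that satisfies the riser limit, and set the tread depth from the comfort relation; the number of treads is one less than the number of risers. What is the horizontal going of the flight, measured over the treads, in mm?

4654 / 182 = 25.571 → round up to 26 risers.
Riser R = 4654 / 26 = 179 mm, within the 182 mm limit.
T = 657 − 2·179 = 299 mm, which satisfies the 250 mm minimum.
Going = (26 − 1) × 299 = 7475 mm.

7475 mm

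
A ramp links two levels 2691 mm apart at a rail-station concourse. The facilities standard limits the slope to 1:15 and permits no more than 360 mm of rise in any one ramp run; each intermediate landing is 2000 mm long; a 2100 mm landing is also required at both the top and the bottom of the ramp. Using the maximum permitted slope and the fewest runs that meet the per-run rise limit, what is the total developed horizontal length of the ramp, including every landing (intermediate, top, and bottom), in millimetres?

58565 mm

2691 / 360 = 7.475 → round up to 8 ramp runs. That means 7 intermediate landings.
Ramp run (horizontal) at 1:15: 2691 × 15 = 40365 mm.
Intermediate landings: 7 × 2000 = 14000 mm.
Top and bottom landings: 2 × 2100 = 4200 mm.
Total = 40365 + 14000 + 4200 = 58565 mm.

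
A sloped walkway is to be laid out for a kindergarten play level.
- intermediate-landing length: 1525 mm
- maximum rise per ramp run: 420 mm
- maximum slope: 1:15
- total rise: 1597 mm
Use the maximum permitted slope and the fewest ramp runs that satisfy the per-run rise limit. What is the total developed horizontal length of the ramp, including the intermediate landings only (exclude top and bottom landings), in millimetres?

At most 420 each: 1597/420 = 3.80, giving 4 ramp runs. That means 3 intermediate landings.
Horizontal run for 1597 mm of rise at 1:15 is 1597 × 15 = 23955 mm.
Intermediate landings: 3 × 1525 = 4575 mm.
Total developed length = 23955 + 4575 = 28530 mm.

28530 mm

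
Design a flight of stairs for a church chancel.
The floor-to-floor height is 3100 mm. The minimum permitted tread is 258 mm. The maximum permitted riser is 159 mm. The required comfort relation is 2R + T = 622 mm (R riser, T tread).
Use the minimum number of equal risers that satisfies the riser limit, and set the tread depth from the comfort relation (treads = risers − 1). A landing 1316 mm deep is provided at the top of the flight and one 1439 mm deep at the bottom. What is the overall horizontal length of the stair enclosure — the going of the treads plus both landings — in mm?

8683 mm

At most 159 each: 3100/159 = 19.50, giving 20 risers.
Riser R = 3100 / 20 = 155 mm, within the 159 mm limit.
T = 622 − 2·155 = 312 mm, which satisfies the 258 mm minimum.
Treads = 20 − 1 = 19; going = 19 × 312 = 5928 mm.
Enclosure = 5928 + 1316 + 1439 = 8683 mm.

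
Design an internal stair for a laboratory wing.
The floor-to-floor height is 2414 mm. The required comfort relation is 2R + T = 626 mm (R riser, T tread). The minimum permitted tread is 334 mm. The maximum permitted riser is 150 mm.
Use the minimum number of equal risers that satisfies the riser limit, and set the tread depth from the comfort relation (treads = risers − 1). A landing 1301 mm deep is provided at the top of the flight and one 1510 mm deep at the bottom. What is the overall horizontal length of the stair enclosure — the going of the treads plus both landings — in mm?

8283 mm

2414 / 150 = 16.093 → round up to 17 risers.
Riser R = 2414 / 17 = 142 mm, within the 150 mm limit.
From 2R + T = 626: T = 626 − 284 = 342 mm.
Going = (17 − 1) × 342 = 5472 mm.
Enclosure = 5472 + 1301 + 1510 = 8283 mm.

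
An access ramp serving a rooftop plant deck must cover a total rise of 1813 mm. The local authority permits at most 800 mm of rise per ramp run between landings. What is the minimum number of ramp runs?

3 runs

At most 800 each: 1813/800 = 2.27, giving 3 ramp runs.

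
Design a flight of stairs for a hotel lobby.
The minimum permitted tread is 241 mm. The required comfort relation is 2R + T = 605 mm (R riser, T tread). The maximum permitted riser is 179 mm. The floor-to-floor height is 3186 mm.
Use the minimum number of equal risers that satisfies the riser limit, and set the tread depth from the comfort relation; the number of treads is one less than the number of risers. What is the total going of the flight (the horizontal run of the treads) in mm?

3186 / 179 = 17.799 → round up to 18 risers.
Each riser is 3186/18 = 177 mm (≤ 179 mm).
From 2R + T = 605: T = 605 − 354 = 251 mm.
Treads = 18 − 1 = 17; going = 17 × 251 = 4267 mm.

4267 mm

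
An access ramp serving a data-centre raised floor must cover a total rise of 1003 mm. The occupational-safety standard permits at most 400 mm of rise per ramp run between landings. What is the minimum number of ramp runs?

1003 / 400 = 2.507 → round up to 3 ramp runs.

3 runs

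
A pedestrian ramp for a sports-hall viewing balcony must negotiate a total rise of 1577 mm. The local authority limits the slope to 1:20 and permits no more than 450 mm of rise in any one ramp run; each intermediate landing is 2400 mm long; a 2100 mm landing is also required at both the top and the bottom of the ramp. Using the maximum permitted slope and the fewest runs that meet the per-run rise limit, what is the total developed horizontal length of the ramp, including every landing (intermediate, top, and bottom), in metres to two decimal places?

42.94 m

1577 / 450 = 3.504 → round up to 4 ramp runs. That means 3 intermediate landings.
Ramp run (horizontal) at 1:20: 1577 × 20 = 31540 mm.
3 intermediate landings contribute 3 × 2400 = 7200 mm.
Top and bottom landings: 2 × 2100 = 4200 mm.
Total = 31540 + 7200 + 4200 = 42940 mm.
= 42.94 m.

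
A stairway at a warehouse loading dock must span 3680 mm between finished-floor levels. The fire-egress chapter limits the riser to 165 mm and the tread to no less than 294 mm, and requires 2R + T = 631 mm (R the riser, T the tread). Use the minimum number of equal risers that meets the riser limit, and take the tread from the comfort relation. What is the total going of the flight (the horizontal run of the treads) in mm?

At most 165 each: 3680/165 = 22.30, giving 23 risers.
Each riser is 3680/23 = 160 mm (≤ 165 mm).
Tread T = 631 − 2 × 160 = 311 mm (≥ 294 mm).
23 risers give 22 treads; going = 22 × 311 = 6842 mm.

6842 mm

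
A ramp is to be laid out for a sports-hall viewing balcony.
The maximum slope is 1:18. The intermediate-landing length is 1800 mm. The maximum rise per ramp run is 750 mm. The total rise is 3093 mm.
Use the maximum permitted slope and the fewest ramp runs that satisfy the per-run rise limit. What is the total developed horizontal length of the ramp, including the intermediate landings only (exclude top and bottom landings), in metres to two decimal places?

At most 750 each: 3093/750 = 4.12, giving 5 ramp runs. That means 4 intermediate landings.
Ramp run (horizontal) at 1:18: 3093 × 18 = 55674 mm.
4 intermediate landings contribute 4 × 1800 = 7200 mm.
Developed length = 55674 + 7200 = 62874 mm.
= 62.87 m.

62.87 m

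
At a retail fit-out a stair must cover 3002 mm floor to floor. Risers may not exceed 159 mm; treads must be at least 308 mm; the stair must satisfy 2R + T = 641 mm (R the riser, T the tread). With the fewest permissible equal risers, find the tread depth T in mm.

325 mm

At most 159 each: 3002/159 = 18.88, giving 19 risers.
Riser R = 3002 / 19 = 158 mm, within the 159 mm limit.
Tread T = 641 − 2 × 158 = 325 mm (≥ 308 mm).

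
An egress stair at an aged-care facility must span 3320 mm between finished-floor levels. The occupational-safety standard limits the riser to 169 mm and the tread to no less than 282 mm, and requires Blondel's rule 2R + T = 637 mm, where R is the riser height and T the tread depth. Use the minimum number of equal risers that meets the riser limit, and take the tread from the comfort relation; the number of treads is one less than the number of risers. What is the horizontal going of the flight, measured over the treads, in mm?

5795 mm

3320 / 169 = 19.645 → round up to 20 risers.
Each riser is 3320/20 = 166 mm (≤ 169 mm).
Tread T = 637 − 2 × 166 = 305 mm (≥ 282 mm).
20 risers give 19 treads; going = 19 × 305 = 5795 mm.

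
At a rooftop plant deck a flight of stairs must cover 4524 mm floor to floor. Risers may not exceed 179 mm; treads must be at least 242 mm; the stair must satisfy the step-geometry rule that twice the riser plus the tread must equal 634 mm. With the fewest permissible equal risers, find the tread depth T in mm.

286 mm

4524 / 179 = 25.27, so 26 risers are needed.
R = 4524 ÷ 26 = 174 mm.
T = 634 − 2·174 = 286 mm, which satisfies the 242 mm minimum.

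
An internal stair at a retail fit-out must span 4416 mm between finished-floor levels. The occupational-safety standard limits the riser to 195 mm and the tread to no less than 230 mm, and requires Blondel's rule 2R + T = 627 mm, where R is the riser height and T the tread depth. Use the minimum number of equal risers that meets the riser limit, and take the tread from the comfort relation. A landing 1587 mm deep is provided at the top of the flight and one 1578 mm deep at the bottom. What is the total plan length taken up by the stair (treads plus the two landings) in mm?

8511 mm

4416 / 195 = 22.646 → round up to 23 risers.
R = 4416 ÷ 23 = 192 mm.
From 2R + T = 627: T = 627 − 384 = 243 mm.
Treads = 23 − 1 = 22; going = 22 × 243 = 5346 mm.
Enclosure = 5346 + 1587 + 1578 = 8511 mm.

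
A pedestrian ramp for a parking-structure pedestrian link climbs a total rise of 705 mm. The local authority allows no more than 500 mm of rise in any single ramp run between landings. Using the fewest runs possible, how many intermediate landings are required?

1 intermediate landings

705 / 500 = 1.410 → round up to 2 ramp runs.
2 runs are separated by 1 intermediate landings.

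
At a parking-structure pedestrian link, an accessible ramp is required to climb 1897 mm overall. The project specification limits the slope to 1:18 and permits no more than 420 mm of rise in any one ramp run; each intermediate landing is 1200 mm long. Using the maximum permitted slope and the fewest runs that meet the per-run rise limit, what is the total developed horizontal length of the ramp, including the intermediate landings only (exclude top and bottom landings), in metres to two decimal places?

38.95 m

⌈1897/420⌉ = 5 ramp runs. That means 4 intermediate landings.
Horizontal run for 1897 mm of rise at 1:18 is 1897 × 18 = 34146 mm.
Intermediate landings: 4 × 1200 = 4800 mm.
Total developed length = 34146 + 4800 = 38946 mm.
= 38.95 m.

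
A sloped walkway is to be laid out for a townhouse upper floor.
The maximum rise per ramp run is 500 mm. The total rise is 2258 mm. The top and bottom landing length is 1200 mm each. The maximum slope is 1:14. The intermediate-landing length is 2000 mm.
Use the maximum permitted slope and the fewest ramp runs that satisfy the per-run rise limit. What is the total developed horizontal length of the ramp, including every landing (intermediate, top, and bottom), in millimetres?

42012 mm

At most 500 each: 2258/500 = 4.52, giving 5 ramp runs. That means 4 intermediate landings.
Horizontal run for 2258 mm of rise at 1:14 is 2258 × 14 = 31612 mm.
4 intermediate landings contribute 4 × 2000 = 8000 mm.
Top and bottom landings: 2 × 1200 = 2400 mm.
Total = 31612 + 8000 + 2400 = 42012 mm.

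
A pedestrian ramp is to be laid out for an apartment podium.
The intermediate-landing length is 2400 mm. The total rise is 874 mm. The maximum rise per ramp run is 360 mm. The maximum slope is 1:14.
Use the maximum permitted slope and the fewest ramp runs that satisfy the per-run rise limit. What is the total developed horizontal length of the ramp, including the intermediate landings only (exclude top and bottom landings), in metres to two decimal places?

874 / 360 = 2.43, so 3 ramp runs are needed. That means 2 intermediate landings.
Ramp run (horizontal) at 1:14: 874 × 14 = 12236 mm.
Intermediate landings: 2 × 2400 = 4800 mm.
Developed length = 12236 + 4800 = 17036 mm.
= 17.04 m.

17.04 m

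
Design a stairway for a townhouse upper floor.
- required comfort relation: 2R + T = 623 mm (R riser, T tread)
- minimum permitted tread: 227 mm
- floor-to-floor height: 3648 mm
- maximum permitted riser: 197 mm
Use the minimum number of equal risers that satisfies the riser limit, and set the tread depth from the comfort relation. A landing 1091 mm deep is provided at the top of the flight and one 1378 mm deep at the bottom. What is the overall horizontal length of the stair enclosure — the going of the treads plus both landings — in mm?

At most 197 each: 3648/197 = 18.52, giving 19 risers.
Each riser is 3648/19 = 192 mm (≤ 197 mm).
T = 623 − 2·192 = 239 mm, which satisfies the 227 mm minimum.
Going = (19 − 1) × 239 = 4302 mm.
Add landings: 4302 + 1091 + 1378 = 6771 mm.

6771 mm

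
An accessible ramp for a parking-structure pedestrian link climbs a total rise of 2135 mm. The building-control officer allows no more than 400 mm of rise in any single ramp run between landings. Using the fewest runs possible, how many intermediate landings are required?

2135 / 400 = 5.34, so 6 ramp runs are needed.
6 runs are separated by 5 intermediate landings.

5 intermediate landings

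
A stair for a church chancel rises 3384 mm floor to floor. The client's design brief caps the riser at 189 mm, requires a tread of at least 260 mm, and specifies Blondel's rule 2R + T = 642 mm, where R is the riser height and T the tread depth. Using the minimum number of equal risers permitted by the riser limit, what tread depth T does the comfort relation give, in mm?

3384 / 189 = 17.90, so 18 risers are needed.
Riser R = 3384 / 18 = 188 mm, within the 189 mm limit.
From 2R + T = 642: T = 642 − 376 = 266 mm.

266 mm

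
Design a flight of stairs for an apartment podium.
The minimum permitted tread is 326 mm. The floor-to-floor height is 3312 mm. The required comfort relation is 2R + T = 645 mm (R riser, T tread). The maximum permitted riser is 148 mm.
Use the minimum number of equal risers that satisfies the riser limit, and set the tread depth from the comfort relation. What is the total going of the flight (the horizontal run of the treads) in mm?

7854 mm

At most 148 each: 3312/148 = 22.38, giving 23 risers.
Each riser is 3312/23 = 144 mm (≤ 148 mm).
Tread T = 645 − 2 × 144 = 357 mm (≥ 326 mm).
Treads = 23 − 1 = 22; going = 22 × 357 = 7854 mm.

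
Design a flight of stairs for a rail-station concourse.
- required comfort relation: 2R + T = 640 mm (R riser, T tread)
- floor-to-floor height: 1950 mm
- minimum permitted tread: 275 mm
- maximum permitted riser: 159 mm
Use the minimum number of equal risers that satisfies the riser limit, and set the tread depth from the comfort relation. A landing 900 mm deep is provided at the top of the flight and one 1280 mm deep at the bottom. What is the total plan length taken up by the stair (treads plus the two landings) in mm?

1950 / 159 = 12.26, so 13 risers are needed.
Riser R = 1950 / 13 = 150 mm, within the 159 mm limit.
T = 640 − 2·150 = 340 mm, which satisfies the 275 mm minimum.
13 risers give 12 treads; going = 12 × 340 = 4080 mm.
Enclosure = 4080 + 900 + 1280 = 6260 mm.

6260 mm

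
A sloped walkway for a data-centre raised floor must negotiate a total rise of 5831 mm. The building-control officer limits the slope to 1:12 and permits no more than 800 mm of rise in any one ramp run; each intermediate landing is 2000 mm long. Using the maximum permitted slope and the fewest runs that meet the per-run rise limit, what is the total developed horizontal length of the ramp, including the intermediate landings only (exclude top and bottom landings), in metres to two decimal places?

⌈5831/800⌉ = 8 ramp runs. That means 7 intermediate landings.
Horizontal run for 5831 mm of rise at 1:12 is 5831 × 12 = 69972 mm.
7 intermediate landings contribute 7 × 2000 = 14000 mm.
Total developed length = 69972 + 14000 = 83972 mm.
= 83.97 m.

83.97 m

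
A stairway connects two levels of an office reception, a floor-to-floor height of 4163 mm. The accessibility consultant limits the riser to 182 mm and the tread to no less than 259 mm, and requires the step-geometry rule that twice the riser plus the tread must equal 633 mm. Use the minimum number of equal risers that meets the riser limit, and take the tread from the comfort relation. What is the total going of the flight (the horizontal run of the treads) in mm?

⌈4163/182⌉ = 23 risers.
Each riser is 4163/23 = 181 mm (≤ 182 mm).
Tread T = 633 − 2 × 181 = 271 mm (≥ 259 mm).
Going = (23 − 1) × 271 = 5962 mm.

5962 mm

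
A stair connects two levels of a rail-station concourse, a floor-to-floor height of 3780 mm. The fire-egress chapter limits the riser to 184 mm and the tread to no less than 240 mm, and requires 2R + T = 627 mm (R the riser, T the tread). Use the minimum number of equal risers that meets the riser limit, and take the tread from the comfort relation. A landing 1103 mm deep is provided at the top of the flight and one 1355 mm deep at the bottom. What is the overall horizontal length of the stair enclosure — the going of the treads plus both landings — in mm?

3780 / 184 = 20.543 → round up to 21 risers.
R = 3780 ÷ 21 = 180 mm.
T = 627 − 2·180 = 267 mm, which satisfies the 240 mm minimum.
Treads = 21 − 1 = 20; going = 20 × 267 = 5340 mm.
Enclosure = 5340 + 1103 + 1355 = 7798 mm.

7798 mm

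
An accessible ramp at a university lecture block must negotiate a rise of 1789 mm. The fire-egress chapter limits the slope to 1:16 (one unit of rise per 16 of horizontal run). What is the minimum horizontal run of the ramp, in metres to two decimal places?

At 1:16 the run is 16 × 1789 = 28624 mm.
28624 mm = 28.62 m.

28.62 m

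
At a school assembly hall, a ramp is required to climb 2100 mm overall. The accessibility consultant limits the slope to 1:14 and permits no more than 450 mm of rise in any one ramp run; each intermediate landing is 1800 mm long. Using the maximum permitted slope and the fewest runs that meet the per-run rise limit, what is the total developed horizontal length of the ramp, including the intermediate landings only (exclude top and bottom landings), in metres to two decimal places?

At most 450 each: 2100/450 = 4.67, giving 5 ramp runs. That means 4 intermediate landings.
Ramp run (horizontal) at 1:14: 2100 × 14 = 29400 mm.
4 intermediate landings contribute 4 × 1800 = 7200 mm.
Developed length = 29400 + 7200 = 36600 mm.
= 36.60 m.

36.60 m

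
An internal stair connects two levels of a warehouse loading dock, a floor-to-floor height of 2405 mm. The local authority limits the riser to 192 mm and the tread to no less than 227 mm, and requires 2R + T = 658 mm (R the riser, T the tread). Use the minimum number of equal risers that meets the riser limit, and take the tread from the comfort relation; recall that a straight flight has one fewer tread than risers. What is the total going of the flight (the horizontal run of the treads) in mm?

3456 mm

2405 / 192 = 12.53, so 13 risers are needed.
R = 2405 ÷ 13 = 185 mm.
T = 658 − 2·185 = 288 mm, which satisfies the 227 mm minimum.
Treads = 13 − 1 = 12; going = 12 × 288 = 3456 mm.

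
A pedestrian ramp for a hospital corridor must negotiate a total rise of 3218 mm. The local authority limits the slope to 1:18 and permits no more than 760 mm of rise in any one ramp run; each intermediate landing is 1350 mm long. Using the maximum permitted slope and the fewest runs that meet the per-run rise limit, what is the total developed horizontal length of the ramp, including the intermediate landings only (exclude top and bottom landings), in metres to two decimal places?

⌈3218/760⌉ = 5 ramp runs. That means 4 intermediate landings.
Ramp run (horizontal) at 1:18: 3218 × 18 = 57924 mm.
Intermediate landings: 4 × 1350 = 5400 mm.
Total developed length = 57924 + 5400 = 63324 mm.
= 63.32 m.

63.32 m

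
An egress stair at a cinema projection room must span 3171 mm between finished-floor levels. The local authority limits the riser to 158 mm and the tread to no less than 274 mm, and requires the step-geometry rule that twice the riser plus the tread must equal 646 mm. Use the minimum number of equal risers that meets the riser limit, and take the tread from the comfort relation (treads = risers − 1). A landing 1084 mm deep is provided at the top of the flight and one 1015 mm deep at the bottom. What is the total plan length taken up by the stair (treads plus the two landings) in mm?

8979 mm

3171 / 158 = 20.070 → round up to 21 risers.
R = 3171 ÷ 21 = 151 mm.
Tread T = 646 − 2 × 151 = 344 mm (≥ 274 mm).
Going = (21 − 1) × 344 = 6880 mm.
Enclosure = 6880 + 1084 + 1015 = 8979 mm.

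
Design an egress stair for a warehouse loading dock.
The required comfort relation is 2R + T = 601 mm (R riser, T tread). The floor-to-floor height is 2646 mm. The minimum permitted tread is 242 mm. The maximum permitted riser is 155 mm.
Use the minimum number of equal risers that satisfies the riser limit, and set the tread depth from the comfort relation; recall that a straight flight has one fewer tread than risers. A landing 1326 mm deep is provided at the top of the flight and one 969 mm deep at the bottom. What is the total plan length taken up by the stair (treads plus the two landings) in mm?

2646 / 155 = 17.07, so 18 risers are needed.
Each riser is 2646/18 = 147 mm (≤ 155 mm).
From 2R + T = 601: T = 601 − 294 = 307 mm.
Treads = 18 − 1 = 17; going = 17 × 307 = 5219 mm.
Add landings: 5219 + 1326 + 969 = 7514 mm.

7514 mm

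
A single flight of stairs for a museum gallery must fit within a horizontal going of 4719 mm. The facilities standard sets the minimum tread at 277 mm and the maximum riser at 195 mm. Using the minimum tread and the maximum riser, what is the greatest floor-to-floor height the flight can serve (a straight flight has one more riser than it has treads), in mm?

3510 mm

4719 / 277 = 17.04, so 17 treads fit.
Risers = treads + 1 = 18.
Maximum height = 18 × 195 = 3510 mm.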